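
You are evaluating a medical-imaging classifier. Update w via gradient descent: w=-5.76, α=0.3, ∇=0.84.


w_new = w - α·∇
= -5.76 - 0.3·0.84
= -5.76 - 0.252
= -6.012

-6.012


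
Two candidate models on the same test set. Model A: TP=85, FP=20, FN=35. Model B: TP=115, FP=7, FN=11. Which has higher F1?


Model A: P=85/105=0.8095, R=85/120=0.7083, F1=2PR/(P+R)=2TP/(2TP+FP+FN)=170/225=0.7556
Model B: P=115/122=0.9426, R=115/126=0.9127, F1=2PR/(P+R)=2TP/(2TP+FP+FN)=230/248=0.9274
0.7556 < 0.9274 → Model B

Model B


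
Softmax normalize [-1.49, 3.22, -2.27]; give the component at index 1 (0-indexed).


Exponentials: e^-1.49=0.2254, e^3.22=25.0281, e^-2.27=0.1033
Sum = 25.3568
Softmax = [0.0089, 0.987, 0.0041]
p[1] = 25.0281/25.3568 = 0.987

0.987


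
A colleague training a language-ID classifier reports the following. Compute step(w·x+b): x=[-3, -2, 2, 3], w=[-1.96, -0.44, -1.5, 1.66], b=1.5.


z = (-3)·(-1.96) + (-2)·(-0.44) + (2)·(-1.5) + (3)·(1.66) + 1.5
  = 10.24
step(z) = 1 (z≥0)

1


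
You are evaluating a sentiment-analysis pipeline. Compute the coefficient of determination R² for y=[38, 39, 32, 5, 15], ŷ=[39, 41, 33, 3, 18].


ȳ = 25.8
SS_res = Σ(y-ŷ)² = 19
SS_tot = Σ(y-ȳ)² = 910.8
R² = 1 - SS_res/SS_tot = 1 - 0.0209 = 0.9791

0.9791


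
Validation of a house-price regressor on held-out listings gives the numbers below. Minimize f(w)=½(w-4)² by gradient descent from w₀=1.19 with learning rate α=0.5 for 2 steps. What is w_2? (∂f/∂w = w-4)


step 1: grad = 1.19-4 = -2.81; w = 1.19 - 0.5·(-2.81) = 2.595
step 2: grad = 2.595-4 = -1.405; w = 2.595 - 0.5·(-1.405) = 3.2975

3.2975


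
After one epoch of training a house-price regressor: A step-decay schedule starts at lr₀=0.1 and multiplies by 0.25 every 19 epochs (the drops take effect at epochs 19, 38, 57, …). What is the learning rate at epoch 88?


n_drops = ⌊88/19⌋ = 4
lr = 0.1·0.25^4 = 0.1·0.00390625 = 0.000390625

0.000390625


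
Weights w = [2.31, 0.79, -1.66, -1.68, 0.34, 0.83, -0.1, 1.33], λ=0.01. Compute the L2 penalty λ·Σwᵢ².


‖w‖₂² = (2.31)² + (0.79)² + (-1.66)² + (-1.68)² + (0.34)² + (0.83)² + (-0.1)² + (1.33)²
     = 5.3361 + 0.6241 + 2.7556 + 2.8224 + 0.1156 + 0.6889 + 0.01 + 1.7689
     = 14.1216
λ·‖w‖₂² = 0.01·14.1216 = 0.141216

0.141216


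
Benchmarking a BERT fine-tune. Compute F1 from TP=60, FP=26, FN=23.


Precision = 60/86 = 0.6977
Recall = 60/83 = 0.7229
F1 = 2·P·R/(P+R) = 2·TP/(2·TP+FP+FN) = 120/(120+26+23) = 120/169 = 0.7101

0.7101


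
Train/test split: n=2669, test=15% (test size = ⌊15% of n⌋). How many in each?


Test = ⌊2669·15/100⌋ = 400
Train = 2669 - 400 = 2269

Train: 2269, Test: 400


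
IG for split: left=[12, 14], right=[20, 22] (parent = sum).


Parent = [32, 36], H_parent = 0.9975
H_left = 0.9957 (n=26), H_right = 0.9984 (n=42)
H_children = (26/68)·0.9957 + (42/68)·0.9984 = 0.9974
IG = 0.9975 - 0.9974 = 0.0001

0.0001


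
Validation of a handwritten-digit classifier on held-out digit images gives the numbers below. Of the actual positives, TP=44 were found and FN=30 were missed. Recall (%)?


Recall = TP/(TP+FN)
= 44/(44+30)
= 44/74 = 59.46%

59.46%


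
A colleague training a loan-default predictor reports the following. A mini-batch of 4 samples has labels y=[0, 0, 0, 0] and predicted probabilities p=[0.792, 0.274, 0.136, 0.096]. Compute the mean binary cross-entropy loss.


L[0] = -ln(1-0.792) = -ln(0.208) = 1.5702
L[1] = -ln(1-0.274) = -ln(0.726) = 0.3202
L[2] = -ln(1-0.136) = -ln(0.864) = 0.1462
L[3] = -ln(1-0.096) = -ln(0.904) = 0.1009
mean = (1.5702 + 0.3202 + 0.1462 + 0.1009)/4 = 0.5344

0.5344


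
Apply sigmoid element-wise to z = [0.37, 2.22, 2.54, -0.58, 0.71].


σ(0.37) = 1/(1+e^-0.37) = 0.5915
σ(2.22) = 1/(1+e^-2.22) = 0.902
σ(2.54) = 1/(1+e^-2.54) = 0.9269
σ(-0.58) = 1/(1+e^0.58) = 0.3589
σ(0.71) = 1/(1+e^-0.71) = 0.6704
result = [0.5915, 0.902, 0.9269, 0.3589, 0.6704]

[0.5915, 0.902, 0.9269, 0.3589, 0.6704]


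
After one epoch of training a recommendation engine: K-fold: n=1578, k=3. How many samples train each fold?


Fold size = 1578/3 = 526
Training per fold = 1578 - 526 = 1052

1052


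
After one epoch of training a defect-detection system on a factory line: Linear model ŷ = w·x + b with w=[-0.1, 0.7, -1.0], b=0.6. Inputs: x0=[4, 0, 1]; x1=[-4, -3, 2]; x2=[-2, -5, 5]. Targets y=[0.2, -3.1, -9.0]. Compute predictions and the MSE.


ŷ0 = (-0.1)·(4) + (0.7)·(0) + (-1.0)·(1) + 0.6 = -0.8
ŷ1 = (-0.1)·(-4) + (0.7)·(-3) + (-1.0)·(2) + 0.6 = -3.1
ŷ2 = (-0.1)·(-2) + (0.7)·(-5) + (-1.0)·(5) + 0.6 = -7.7
errors² = [1.0, 0.0, 1.69]
MSE = 2.6900/3 = 0.8967

0.8967


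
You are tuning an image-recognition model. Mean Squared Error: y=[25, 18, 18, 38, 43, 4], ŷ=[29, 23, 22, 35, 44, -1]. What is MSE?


Squared errors: (25-29)²=16, (18-23)²=25, (18-22)²=16, (38-35)²=9, (43-44)²=1, (4+ 1)²=25
Sum = 92
MSE = 92/6 = 46/3

46/3


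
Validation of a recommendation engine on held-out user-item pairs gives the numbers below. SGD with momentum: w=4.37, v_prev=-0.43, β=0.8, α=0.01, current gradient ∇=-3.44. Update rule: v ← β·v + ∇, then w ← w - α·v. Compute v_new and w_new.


v_new = 0.8·-0.43 - 3.44 = -0.344 - 3.44 = -3.784
w_new = 4.37 - 0.01·-3.784 = 4.37 + 0.03784 = 4.40784

v_new=-3.784, w_new=4.40784


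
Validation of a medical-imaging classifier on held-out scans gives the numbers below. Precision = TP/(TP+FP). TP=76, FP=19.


Precision = TP/(TP+FP)
= 76/(76+19)
= 76/95 = 80.0%

80.0%


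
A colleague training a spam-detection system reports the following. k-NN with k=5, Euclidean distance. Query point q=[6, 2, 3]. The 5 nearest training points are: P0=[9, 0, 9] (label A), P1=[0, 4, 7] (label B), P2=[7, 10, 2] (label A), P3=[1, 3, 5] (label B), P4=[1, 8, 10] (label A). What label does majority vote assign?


d(q,P0) = 7.0  (label A)
d(q,P1) = 7.4833  (label B)
d(q,P2) = 8.124  (label A)
d(q,P3) = 5.4772  (label B)
d(q,P4) = 10.4881  (label A)
Votes: A=3, B=2
Majority → A

A


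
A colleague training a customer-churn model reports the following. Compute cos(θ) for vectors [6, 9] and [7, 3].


A·B = 6·7 + 9·3 = 69
‖A‖ = √117 = 10.8167, ‖B‖ = √58 = 7.6158
cos = 69/(√117·√58) = 69/√6786 = 0.8376

0.8376


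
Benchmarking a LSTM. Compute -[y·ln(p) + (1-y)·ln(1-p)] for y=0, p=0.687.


BCE = -[y·ln(p) + (1-y)·ln(1-p)]
= -0 - 1·ln(1-0.687)
= -ln(0.313) = 1.1616

1.1616


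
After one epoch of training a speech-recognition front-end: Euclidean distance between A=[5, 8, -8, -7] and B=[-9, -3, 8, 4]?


d = √((5+ 9)² + (8+ 3)² + (-8-8)² + (-7-4)²)
  = √(196 + 121 + 256 + 121)
  = √694 = 26.3439

26.3439


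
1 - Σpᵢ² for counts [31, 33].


Probabilities: [31/64, 33/64] ≈ [0.4844, 0.5156]
Σpᵢ² = (961 + 1089)/64² = 2050/4096
Gini = 1 - Σpᵢ² = 1 - 2050/4096 = 0.4995

0.4995


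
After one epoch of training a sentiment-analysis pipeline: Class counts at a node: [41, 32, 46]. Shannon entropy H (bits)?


Probabilities: [41/119, 32/119, 46/119] ≈ [0.3445, 0.2689, 0.3866]
H = -((41/119)·log₂(41/119) + (32/119)·log₂(32/119) + (46/119)·log₂(46/119))
  = 1.5692 bits

1.5692 bits


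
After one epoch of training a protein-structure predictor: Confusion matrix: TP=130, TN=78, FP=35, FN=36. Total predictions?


Total = TP + TN + FP + FN
= 130 + 78 + 35 + 36
= 279
(Predicted positive: 165, predicted negative: 114)

279


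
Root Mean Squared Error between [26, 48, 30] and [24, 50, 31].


MSE = 9/3 = 3
RMSE = √(9/3) = 1.7321

1.7321


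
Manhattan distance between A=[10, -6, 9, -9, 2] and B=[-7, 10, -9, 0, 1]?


d = |10+ 7| + |-6-10| + |9+ 9| + |-9-0| + |2-1|
  = 17 + 16 + 18 + 9 + 1
  = 61

61


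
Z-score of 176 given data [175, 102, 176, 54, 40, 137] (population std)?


μ = 114, σ = 53.7184
z = (176 - 114)/53.7184 = 1.1542

1.1542


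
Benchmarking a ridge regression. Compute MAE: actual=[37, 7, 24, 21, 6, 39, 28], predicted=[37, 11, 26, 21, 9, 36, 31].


Absolute errors: |37-37|=0, |7-11|=4, |24-26|=2, |21-21|=0, |6-9|=3, |39-36|=3, |28-31|=3
Sum = 15
MAE = 15/7 = 15/7

15/7


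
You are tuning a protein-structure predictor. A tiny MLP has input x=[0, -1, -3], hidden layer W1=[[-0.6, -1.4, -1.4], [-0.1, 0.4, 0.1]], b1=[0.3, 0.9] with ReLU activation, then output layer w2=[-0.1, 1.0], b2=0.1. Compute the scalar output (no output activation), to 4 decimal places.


z1[0] = (-0.6)·(0) + (-1.4)·(-1) + (-1.4)·(-3) + 0.3 = 5.9
z1[1] = (-0.1)·(0) + (0.4)·(-1) + (0.1)·(-3) + 0.9 = 0.2
h = ReLU(z1) = [5.9, 0.2]
output = (-0.1)·(5.9) + (1.0)·(0.2) + 0.1 = -0.29

-0.29


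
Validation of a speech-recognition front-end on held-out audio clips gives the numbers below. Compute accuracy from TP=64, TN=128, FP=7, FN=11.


Accuracy = (TP+TN)/(TP+TN+FP+FN)
= (64+128)/(210)
= 192/210 = 91.43%

91.43%


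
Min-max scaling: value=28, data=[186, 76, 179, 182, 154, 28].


min=28, max=186
(28-28)/(186-28) = 0/158 = 0.0

0.0


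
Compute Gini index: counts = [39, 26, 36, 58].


Probabilities: [39/159, 26/159, 36/159, 58/159] ≈ [0.2453, 0.1635, 0.2264, 0.3648]
Σpᵢ² = (1521 + 676 + 1296 + 3364)/159² = 6857/25281
Gini = 1 - Σpᵢ² = 1 - 6857/25281 = 0.7288

0.7288


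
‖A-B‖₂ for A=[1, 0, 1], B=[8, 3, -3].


d = √((1-8)² + (0-3)² + (1+ 3)²)
  = √(49 + 9 + 16)
  = √74 = 8.6023

8.6023


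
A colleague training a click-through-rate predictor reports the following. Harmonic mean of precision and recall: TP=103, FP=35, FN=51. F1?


Precision = 103/138 = 0.7464
Recall = 103/154 = 0.6688
F1 = 2·P·R/(P+R) = 2·TP/(2·TP+FP+FN) = 206/(206+35+51) = 206/292 = 0.7055

0.7055


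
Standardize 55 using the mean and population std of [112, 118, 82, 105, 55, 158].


μ = 105, σ = 31.77
z = (55 - 105)/31.77 = -1.5738

-1.5738


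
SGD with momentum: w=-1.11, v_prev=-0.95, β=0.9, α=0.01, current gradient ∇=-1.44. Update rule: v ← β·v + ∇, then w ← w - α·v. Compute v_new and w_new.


v_new = 0.9·-0.95 - 1.44 = -0.855 - 1.44 = -2.295
w_new = -1.11 - 0.01·-2.295 = -1.11 + 0.02295 = -1.08705

v_new=-2.295, w_new=-1.08705


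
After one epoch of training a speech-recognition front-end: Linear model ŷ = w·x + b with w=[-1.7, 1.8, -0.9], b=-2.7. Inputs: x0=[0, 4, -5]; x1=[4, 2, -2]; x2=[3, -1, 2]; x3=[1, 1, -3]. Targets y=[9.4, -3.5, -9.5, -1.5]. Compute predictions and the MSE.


ŷ0 = (-1.7)·(0) + (1.8)·(4) + (-0.9)·(-5) - 2.7 = 9.0
ŷ1 = (-1.7)·(4) + (1.8)·(2) + (-0.9)·(-2) - 2.7 = -4.1
ŷ2 = (-1.7)·(3) + (1.8)·(-1) + (-0.9)·(2) - 2.7 = -11.4
ŷ3 = (-1.7)·(1) + (1.8)·(1) + (-0.9)·(-3) - 2.7 = 0.1
errors² = [0.16, 0.36, 3.61, 2.56]
MSE = 6.6900/4 = 1.6725

1.6725


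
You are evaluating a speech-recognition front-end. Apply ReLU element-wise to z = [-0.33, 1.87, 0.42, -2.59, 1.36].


ReLU(-0.33) = max(0, -0.33) = 0.0
ReLU(1.87) = max(0, 1.87) = 1.87
ReLU(0.42) = max(0, 0.42) = 0.42
ReLU(-2.59) = max(0, -2.59) = 0.0
ReLU(1.36) = max(0, 1.36) = 1.36
result = [0.0, 1.87, 0.42, 0.0, 1.36]

[0.0, 1.87, 0.42, 0.0, 1.36]


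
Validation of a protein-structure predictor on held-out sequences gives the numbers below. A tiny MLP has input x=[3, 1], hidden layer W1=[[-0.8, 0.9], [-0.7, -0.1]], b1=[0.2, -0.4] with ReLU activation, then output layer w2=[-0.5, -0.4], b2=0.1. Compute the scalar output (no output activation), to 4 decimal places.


z1[0] = (-0.8)·(3) + (0.9)·(1) + 0.2 = -1.3
z1[1] = (-0.7)·(3) + (-0.1)·(1) - 0.4 = -2.6
h = ReLU(z1) = [0.0, 0.0]
output = (-0.5)·(0.0) + (-0.4)·(0.0) + 0.1 = 0.1

0.1


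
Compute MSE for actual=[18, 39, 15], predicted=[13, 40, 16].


Squared errors: (18-13)²=25, (39-40)²=1, (15-16)²=1
Sum = 27
MSE = 27/3 = 9

9


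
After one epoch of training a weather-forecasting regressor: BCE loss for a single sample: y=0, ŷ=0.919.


BCE = -[y·ln(p) + (1-y)·ln(1-p)]
= -0 - 1·ln(1-0.919)
= -ln(0.081) = 2.5133

2.5133


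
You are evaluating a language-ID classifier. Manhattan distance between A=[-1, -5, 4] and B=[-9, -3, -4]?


d = |-1+ 9| + |-5+ 3| + |4+ 4|
  = 8 + 2 + 8
  = 18

18


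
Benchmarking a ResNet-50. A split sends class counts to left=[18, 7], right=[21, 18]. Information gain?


Parent = [39, 25], H_parent = 0.9652
H_left = 0.8555 (n=25), H_right = 0.9957 (n=39)
H_children = (25/64)·0.8555 + (39/64)·0.9957 = 0.9409
IG = 0.9652 - 0.9409 = 0.0243

0.0243


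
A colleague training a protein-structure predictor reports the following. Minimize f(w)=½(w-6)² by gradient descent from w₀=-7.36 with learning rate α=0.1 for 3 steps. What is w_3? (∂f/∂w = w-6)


step 1: grad = -7.36-6 = -13.36; w = -7.36 - 0.1·(-13.36) = -6.024
step 2: grad = -6.024-6 = -12.024; w = -6.024 - 0.1·(-12.024) = -4.8216
step 3: grad = -4.8216-6 = -10.8216; w = -4.8216 - 0.1·(-10.8216) = -3.73944

-3.73944


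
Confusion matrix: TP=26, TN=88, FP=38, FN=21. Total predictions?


Total = TP + TN + FP + FN
= 26 + 88 + 38 + 21
= 173
(Predicted positive: 64, predicted negative: 109)

173


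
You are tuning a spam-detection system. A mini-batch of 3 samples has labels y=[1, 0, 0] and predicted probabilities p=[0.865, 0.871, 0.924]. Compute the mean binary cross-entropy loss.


L[0] = -ln(0.865) = 0.145
L[1] = -ln(1-0.871) = -ln(0.129) = 2.0479
L[2] = -ln(1-0.924) = -ln(0.076) = 2.577
mean = (0.145 + 2.0479 + 2.577)/3 = 1.59

1.59


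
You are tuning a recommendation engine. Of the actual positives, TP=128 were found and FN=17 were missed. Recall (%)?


Recall = TP/(TP+FN)
= 128/(128+17)
= 128/145 = 88.28%

88.28%


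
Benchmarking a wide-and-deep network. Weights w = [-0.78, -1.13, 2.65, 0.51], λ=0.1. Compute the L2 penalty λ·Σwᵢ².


‖w‖₂² = (-0.78)² + (-1.13)² + (2.65)² + (0.51)²
     = 0.6084 + 1.2769 + 7.0225 + 0.2601
     = 9.1679
λ·‖w‖₂² = 0.1·9.1679 = 0.91679

0.91679


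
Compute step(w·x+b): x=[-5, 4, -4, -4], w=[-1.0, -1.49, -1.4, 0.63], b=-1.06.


z = (-5)·(-1.0) + (4)·(-1.49) + (-4)·(-1.4) + (-4)·(0.63) - 1.06
  = 1.06
step(z) = 1 (z≥0)

1


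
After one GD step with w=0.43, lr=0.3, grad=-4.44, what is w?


w_new = w - α·∇
= 0.43 - 0.3·-4.44
= 0.43 + 1.332
= 1.762

1.762


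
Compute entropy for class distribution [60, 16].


Probabilities: [60/76, 16/76] ≈ [0.7895, 0.2105]
H = -((60/76)·log₂(60/76) + (16/76)·log₂(16/76))
  = 0.7425 bits

0.7425 bits


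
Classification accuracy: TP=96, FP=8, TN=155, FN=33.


Accuracy = (TP+TN)/(TP+TN+FP+FN)
= (96+155)/(292)
= 251/292 = 85.96%

85.96%


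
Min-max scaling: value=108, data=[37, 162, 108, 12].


min=12, max=162
(108-12)/(162-12) = 96/150 = 0.64

0.64


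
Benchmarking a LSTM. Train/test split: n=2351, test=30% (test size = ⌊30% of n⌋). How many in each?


Test = ⌊2351·30/100⌋ = 705
Train = 2351 - 705 = 1646

Train: 1646, Test: 705


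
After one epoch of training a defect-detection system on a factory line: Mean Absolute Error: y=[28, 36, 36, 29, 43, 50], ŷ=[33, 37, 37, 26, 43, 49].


Absolute errors: |28-33|=5, |36-37|=1, |36-37|=1, |29-26|=3, |43-43|=0, |50-49|=1
Sum = 11
MAE = 11/6 = 11/6

11/6


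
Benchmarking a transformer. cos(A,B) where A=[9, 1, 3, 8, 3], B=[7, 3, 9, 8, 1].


A·B = 9·7 + 1·3 + 3·9 + 8·8 + 3·1 = 160
‖A‖ = √164 = 12.8062, ‖B‖ = √204 = 14.2829
cos = 160/(√164·√204) = 160/√33456 = 0.8747

0.8747


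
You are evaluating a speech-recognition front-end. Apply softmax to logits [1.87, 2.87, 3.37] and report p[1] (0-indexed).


Exponentials: e^1.87=6.4883, e^2.87=17.637, e^3.37=29.0785
Sum = 53.2038
Softmax = [0.122, 0.3315, 0.5465]
p[1] = 17.637/53.2038 = 0.3315

0.3315


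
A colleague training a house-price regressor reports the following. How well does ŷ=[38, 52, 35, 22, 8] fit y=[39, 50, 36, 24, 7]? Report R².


ȳ = 31.2
SS_res = Σ(y-ŷ)² = 11
SS_tot = Σ(y-ȳ)² = 1074.8
R² = 1 - SS_res/SS_tot = 1 - 0.0102 = 0.9898

0.9898


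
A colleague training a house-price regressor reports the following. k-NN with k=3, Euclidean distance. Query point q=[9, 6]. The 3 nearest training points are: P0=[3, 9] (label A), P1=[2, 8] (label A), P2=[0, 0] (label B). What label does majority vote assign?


d(q,P0) = 6.7082  (label A)
d(q,P1) = 7.2801  (label A)
d(q,P2) = 10.8167  (label B)
Votes: A=2, B=1
Majority → A

A


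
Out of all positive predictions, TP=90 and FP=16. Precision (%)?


Precision = TP/(TP+FP)
= 90/(90+16)
= 90/106 = 84.91%

84.91%


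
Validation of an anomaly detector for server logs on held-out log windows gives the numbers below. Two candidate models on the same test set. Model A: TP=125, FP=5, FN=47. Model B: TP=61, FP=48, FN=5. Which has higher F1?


Model A: P=125/130=0.9615, R=125/172=0.7267, F1=2PR/(P+R)=2TP/(2TP+FP+FN)=250/302=0.8278
Model B: P=61/109=0.5596, R=61/66=0.9242, F1=2PR/(P+R)=2TP/(2TP+FP+FN)=122/175=0.6971
0.8278 > 0.6971 → Model A

Model A


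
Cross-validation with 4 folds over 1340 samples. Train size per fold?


Fold size = 1340/4 = 335
Training per fold = 1340 - 335 = 1005

1005


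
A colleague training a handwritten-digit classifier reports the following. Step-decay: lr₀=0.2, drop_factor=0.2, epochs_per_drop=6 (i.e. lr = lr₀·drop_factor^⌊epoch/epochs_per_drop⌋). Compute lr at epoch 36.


n_drops = ⌊36/6⌋ = 6
lr = 0.2·0.2^6 = 0.2·0.000064 = 0.0000128

0.0000128


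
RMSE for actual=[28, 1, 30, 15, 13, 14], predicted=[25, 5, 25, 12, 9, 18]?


MSE = 91/6 = 15.1667
RMSE = √(91/6) = 3.8944

3.8944


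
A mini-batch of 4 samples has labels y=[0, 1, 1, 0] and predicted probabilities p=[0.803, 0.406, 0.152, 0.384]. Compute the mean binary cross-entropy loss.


L[0] = -ln(1-0.803) = -ln(0.197) = 1.6246
L[1] = -ln(0.406) = 0.9014
L[2] = -ln(0.152) = 1.8839
L[3] = -ln(1-0.384) = -ln(0.616) = 0.4845
mean = (1.6246 + 0.9014 + 1.8839 + 0.4845)/4 = 1.2236

1.2236


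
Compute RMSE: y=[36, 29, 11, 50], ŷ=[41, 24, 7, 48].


MSE = 70/4 = 17.5
RMSE = √(70/4) = 4.1833

4.1833


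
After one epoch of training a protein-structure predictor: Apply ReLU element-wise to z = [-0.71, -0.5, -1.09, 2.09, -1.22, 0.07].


ReLU(-0.71) = max(0, -0.71) = 0.0
ReLU(-0.5) = max(0, -0.5) = 0.0
ReLU(-1.09) = max(0, -1.09) = 0.0
ReLU(2.09) = max(0, 2.09) = 2.09
ReLU(-1.22) = max(0, -1.22) = 0.0
ReLU(0.07) = max(0, 0.07) = 0.07
result = [0.0, 0.0, 0.0, 2.09, 0.0, 0.07]

[0.0, 0.0, 0.0, 2.09, 0.0, 0.07]


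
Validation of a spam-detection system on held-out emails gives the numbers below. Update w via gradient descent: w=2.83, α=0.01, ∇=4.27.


w_new = w - α·∇
= 2.83 - 0.01·4.27
= 2.83 - 0.0427
= 2.7873

2.7873


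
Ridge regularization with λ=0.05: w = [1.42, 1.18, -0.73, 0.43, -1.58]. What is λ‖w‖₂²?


‖w‖₂² = (1.42)² + (1.18)² + (-0.73)² + (0.43)² + (-1.58)²
     = 2.0164 + 1.3924 + 0.5329 + 0.1849 + 2.4964
     = 6.623
λ·‖w‖₂² = 0.05·6.623 = 0.33115

0.33115


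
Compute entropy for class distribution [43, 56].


Probabilities: [43/99, 56/99] ≈ [0.4343, 0.5657]
H = -((43/99)·log₂(43/99) + (56/99)·log₂(56/99))
  = 0.9875 bits

0.9875 bits


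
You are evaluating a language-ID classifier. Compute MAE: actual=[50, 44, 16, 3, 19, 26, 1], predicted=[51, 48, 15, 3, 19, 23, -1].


Absolute errors: |50-51|=1, |44-48|=4, |16-15|=1, |3-3|=0, |19-19|=0, |26-23|=3, |1+ 1|=2
Sum = 11
MAE = 11/7 = 11/7

11/7


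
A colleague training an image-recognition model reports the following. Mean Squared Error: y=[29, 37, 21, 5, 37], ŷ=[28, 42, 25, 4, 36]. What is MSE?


Squared errors: (29-28)²=1, (37-42)²=25, (21-25)²=16, (5-4)²=1, (37-36)²=1
Sum = 44
MSE = 44/5 = 44/5

44/5


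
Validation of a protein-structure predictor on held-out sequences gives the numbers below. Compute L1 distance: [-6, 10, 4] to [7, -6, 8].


d = |-6-7| + |10+ 6| + |4-8|
  = 13 + 16 + 4
  = 33

33


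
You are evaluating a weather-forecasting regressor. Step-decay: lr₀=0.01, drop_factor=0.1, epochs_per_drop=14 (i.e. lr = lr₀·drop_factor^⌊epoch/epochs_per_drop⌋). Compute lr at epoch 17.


n_drops = ⌊17/14⌋ = 1
lr = 0.01·0.1^1 = 0.01·0.1 = 0.001

0.001


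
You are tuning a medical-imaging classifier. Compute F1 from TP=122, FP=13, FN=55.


Precision = 122/135 = 0.9037
Recall = 122/177 = 0.6893
F1 = 2·P·R/(P+R) = 2·TP/(2·TP+FP+FN) = 244/(244+13+55) = 244/312 = 0.7821

0.7821


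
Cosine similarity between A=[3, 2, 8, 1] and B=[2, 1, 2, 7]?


A·B = 3·2 + 2·1 + 8·2 + 1·7 = 31
‖A‖ = √78 = 8.8318, ‖B‖ = √58 = 7.6158
cos = 31/(√78·√58) = 31/√4524 = 0.4609

0.4609


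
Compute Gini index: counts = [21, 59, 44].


Probabilities: [21/124, 59/124, 44/124] ≈ [0.1694, 0.4758, 0.3548]
Σpᵢ² = (441 + 3481 + 1936)/124² = 5858/15376
Gini = 1 - Σpᵢ² = 1 - 5858/15376 = 0.619

0.619


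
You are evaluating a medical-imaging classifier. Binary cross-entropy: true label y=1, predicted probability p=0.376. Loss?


BCE = -[y·ln(p) + (1-y)·ln(1-p)]
= -1·ln(0.376) - 0
= -ln(0.376) = 0.9782

0.9782


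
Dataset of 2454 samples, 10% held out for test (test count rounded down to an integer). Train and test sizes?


Test = ⌊2454·10/100⌋ = 245
Train = 2454 - 245 = 2209

Train: 2209, Test: 245


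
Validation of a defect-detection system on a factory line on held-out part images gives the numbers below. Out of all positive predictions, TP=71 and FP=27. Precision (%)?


Precision = TP/(TP+FP)
= 71/(71+27)
= 71/98 = 72.45%

72.45%


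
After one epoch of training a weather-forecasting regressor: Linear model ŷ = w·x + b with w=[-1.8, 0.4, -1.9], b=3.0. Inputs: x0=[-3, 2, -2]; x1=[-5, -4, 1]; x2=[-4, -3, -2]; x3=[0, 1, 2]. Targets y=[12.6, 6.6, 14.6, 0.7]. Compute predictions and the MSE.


ŷ0 = (-1.8)·(-3) + (0.4)·(2) + (-1.9)·(-2) + 3.0 = 13.0
ŷ1 = (-1.8)·(-5) + (0.4)·(-4) + (-1.9)·(1) + 3.0 = 8.5
ŷ2 = (-1.8)·(-4) + (0.4)·(-3) + (-1.9)·(-2) + 3.0 = 12.8
ŷ3 = (-1.8)·(0) + (0.4)·(1) + (-1.9)·(2) + 3.0 = -0.4
errors² = [0.16, 3.61, 3.24, 1.21]
MSE = 8.2200/4 = 2.055

2.055


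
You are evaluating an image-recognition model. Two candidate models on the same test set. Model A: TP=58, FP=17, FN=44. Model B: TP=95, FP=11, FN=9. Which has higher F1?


Model A: P=58/75=0.7733, R=58/102=0.5686, F1=2PR/(P+R)=2TP/(2TP+FP+FN)=116/177=0.6554
Model B: P=95/106=0.8962, R=95/104=0.9135, F1=2PR/(P+R)=2TP/(2TP+FP+FN)=190/210=0.9048
0.6554 < 0.9048 → Model B

Model B


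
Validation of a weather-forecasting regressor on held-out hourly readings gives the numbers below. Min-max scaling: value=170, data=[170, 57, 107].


min=57, max=170
(170-57)/(170-57) = 113/113 = 1.0

1.0


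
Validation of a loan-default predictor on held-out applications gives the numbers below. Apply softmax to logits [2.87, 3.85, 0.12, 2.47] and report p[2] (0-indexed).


Exponentials: e^2.87=17.637, e^3.85=46.9931, e^0.12=1.1275, e^2.47=11.8224
Sum = 77.58
Softmax = [0.2273, 0.6057, 0.0145, 0.1524]
p[2] = 1.1275/77.58 = 0.0145

0.0145


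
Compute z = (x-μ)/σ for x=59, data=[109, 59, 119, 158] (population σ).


μ = 111.25, σ = 35.2872
z = (59 - 111.25)/35.2872 = -1.4807

-1.4807


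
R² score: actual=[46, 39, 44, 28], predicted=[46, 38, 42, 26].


ȳ = 39.25
SS_res = Σ(y-ŷ)² = 9
SS_tot = Σ(y-ȳ)² = 194.75
R² = 1 - SS_res/SS_tot = 1 - 0.0462 = 0.9538

0.9538


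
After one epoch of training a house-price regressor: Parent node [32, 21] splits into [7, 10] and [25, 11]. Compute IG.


Parent = [32, 21], H_parent = 0.9687
H_left = 0.9774 (n=17), H_right = 0.888 (n=36)
H_children = (17/53)·0.9774 + (36/53)·0.888 = 0.9167
IG = 0.9687 - 0.9167 = 0.052

0.052


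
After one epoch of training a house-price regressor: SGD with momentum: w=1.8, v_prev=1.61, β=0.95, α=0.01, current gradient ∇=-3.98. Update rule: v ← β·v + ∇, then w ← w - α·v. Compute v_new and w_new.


v_new = 0.95·1.61 - 3.98 = 1.5295 - 3.98 = -2.4505
w_new = 1.8 - 0.01·-2.4505 = 1.8 + 0.024505 = 1.824505

v_new=-2.4505, w_new=1.824505


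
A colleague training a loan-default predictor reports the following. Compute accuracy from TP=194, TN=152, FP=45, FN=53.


Accuracy = (TP+TN)/(TP+TN+FP+FN)
= (194+152)/(444)
= 346/444 = 77.93%

77.93%


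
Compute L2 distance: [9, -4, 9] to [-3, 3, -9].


d = √((9+ 3)² + (-4-3)² + (9+ 9)²)
  = √(144 + 49 + 324)
  = √517 = 22.7376

22.7376


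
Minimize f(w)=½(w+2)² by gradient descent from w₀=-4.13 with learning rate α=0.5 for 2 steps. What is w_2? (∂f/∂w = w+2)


step 1: grad = -4.13+2 = -2.13; w = -4.13 - 0.5·(-2.13) = -3.065
step 2: grad = -3.065+2 = -1.065; w = -3.065 - 0.5·(-1.065) = -2.5325

-2.5325


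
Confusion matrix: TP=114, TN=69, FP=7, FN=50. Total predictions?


Total = TP + TN + FP + FN
= 114 + 69 + 7 + 50
= 240
(Predicted positive: 121, predicted negative: 119)

240


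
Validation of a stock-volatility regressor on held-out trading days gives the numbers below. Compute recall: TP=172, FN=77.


Recall = TP/(TP+FN)
= 172/(172+77)
= 172/249 = 69.08%

69.08%


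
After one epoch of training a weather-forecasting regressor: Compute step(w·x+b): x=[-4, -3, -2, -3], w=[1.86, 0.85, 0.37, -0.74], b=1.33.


z = (-4)·(1.86) + (-3)·(0.85) + (-2)·(0.37) + (-3)·(-0.74) + 1.33
  = -7.18
step(z) = 0 (z<0)

0


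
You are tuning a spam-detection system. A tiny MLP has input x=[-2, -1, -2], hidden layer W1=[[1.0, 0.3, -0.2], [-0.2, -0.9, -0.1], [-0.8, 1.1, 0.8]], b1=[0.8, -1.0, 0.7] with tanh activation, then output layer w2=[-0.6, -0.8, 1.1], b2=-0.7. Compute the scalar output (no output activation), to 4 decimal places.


z1[0] = (1.0)·(-2) + (0.3)·(-1) + (-0.2)·(-2) + 0.8 = -1.1
z1[1] = (-0.2)·(-2) + (-0.9)·(-1) + (-0.1)·(-2) - 1.0 = 0.5
z1[2] = (-0.8)·(-2) + (1.1)·(-1) + (0.8)·(-2) + 0.7 = -0.4
h = tanh(z1) = [-0.8005, 0.4621, -0.3799]
output = (-0.6)·(-0.8005) + (-0.8)·(0.4621) + (1.1)·(-0.3799) - 0.7 = -1.0073

-1.0073


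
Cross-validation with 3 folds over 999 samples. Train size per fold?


Fold size = 999/3 = 333
Training per fold = 999 - 333 = 666

666


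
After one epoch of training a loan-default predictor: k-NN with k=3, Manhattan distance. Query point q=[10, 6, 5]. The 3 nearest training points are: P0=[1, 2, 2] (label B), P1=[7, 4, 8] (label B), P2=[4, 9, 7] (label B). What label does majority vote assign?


d(q,P0) = 16  (label B)
d(q,P1) = 8  (label B)
d(q,P2) = 11  (label B)
Votes: A=0, B=3
Majority → B

B


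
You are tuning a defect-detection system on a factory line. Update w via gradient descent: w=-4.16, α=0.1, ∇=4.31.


w_new = w - α·∇
= -4.16 - 0.1·4.31
= -4.16 - 0.431
= -4.591

-4.591


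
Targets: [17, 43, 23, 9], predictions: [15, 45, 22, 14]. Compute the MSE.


Squared errors: (17-15)²=4, (43-45)²=4, (23-22)²=1, (9-14)²=25
Sum = 34
MSE = 34/4 = 17/2

17/2


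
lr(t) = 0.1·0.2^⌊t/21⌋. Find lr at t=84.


n_drops = ⌊84/21⌋ = 4
lr = 0.1·0.2^4 = 0.1·0.0016 = 0.00016

0.00016


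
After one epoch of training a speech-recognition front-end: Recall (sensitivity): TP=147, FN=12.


Recall = TP/(TP+FN)
= 147/(147+12)
= 147/159 = 92.45%

92.45%


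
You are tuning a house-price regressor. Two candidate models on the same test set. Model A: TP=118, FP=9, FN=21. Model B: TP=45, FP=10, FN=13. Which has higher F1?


Model A: P=118/127=0.9291, R=118/139=0.8489, F1=2PR/(P+R)=2TP/(2TP+FP+FN)=236/266=0.8872
Model B: P=45/55=0.8182, R=45/58=0.7759, F1=2PR/(P+R)=2TP/(2TP+FP+FN)=90/113=0.7965
0.8872 > 0.7965 → Model A

Model A


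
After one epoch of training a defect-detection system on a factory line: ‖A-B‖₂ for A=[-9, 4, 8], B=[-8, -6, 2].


d = √((-9+ 8)² + (4+ 6)² + (8-2)²)
  = √(1 + 100 + 36)
  = √137 = 11.7047

11.7047


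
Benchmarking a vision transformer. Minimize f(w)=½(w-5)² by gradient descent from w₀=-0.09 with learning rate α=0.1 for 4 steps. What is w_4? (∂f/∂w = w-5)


step 1: grad = -0.09-5 = -5.09; w = -0.09 - 0.1·(-5.09) = 0.419
step 2: grad = 0.419-5 = -4.581; w = 0.419 - 0.1·(-4.581) = 0.8771
step 3: grad = 0.8771-5 = -4.1229; w = 0.8771 - 0.1·(-4.1229) = 1.28939
step 4: grad = 1.28939-5 = -3.71061; w = 1.28939 - 0.1·(-3.71061) = 1.660451

1.660451


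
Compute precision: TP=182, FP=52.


Precision = TP/(TP+FP)
= 182/(182+52)
= 182/234 = 77.78%

77.78%


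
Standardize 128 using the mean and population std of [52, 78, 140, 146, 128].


μ = 108.8, σ = 37.1505
z = (128 - 108.8)/37.1505 = 0.5168

0.5168


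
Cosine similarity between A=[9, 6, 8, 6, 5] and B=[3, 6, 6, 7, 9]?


A·B = 9·3 + 6·6 + 8·6 + 6·7 + 5·9 = 198
‖A‖ = √242 = 15.5563, ‖B‖ = √211 = 14.5258
cos = 198/(√242·√211) = 198/√51062 = 0.8762

0.8762


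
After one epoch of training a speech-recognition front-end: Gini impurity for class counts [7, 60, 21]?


Probabilities: [7/88, 60/88, 21/88] ≈ [0.0795, 0.6818, 0.2386]
Σpᵢ² = (49 + 3600 + 441)/88² = 4090/7744
Gini = 1 - Σpᵢ² = 1 - 4090/7744 = 0.4718

0.4718


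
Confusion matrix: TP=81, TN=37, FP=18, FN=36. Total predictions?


Total = TP + TN + FP + FN
= 81 + 37 + 18 + 36
= 172
(Predicted positive: 99, predicted negative: 73)

172


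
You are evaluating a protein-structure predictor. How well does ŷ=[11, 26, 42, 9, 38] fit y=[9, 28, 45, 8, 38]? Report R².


ȳ = 25.6
SS_res = Σ(y-ŷ)² = 18
SS_tot = Σ(y-ȳ)² = 1121.2
R² = 1 - SS_res/SS_tot = 1 - 0.0161 = 0.9839

0.9839


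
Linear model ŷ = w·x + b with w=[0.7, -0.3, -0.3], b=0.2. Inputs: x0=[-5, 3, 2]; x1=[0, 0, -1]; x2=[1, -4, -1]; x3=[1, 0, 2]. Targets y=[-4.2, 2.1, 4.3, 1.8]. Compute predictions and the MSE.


ŷ0 = (0.7)·(-5) + (-0.3)·(3) + (-0.3)·(2) + 0.2 = -4.8
ŷ1 = (0.7)·(0) + (-0.3)·(0) + (-0.3)·(-1) + 0.2 = 0.5
ŷ2 = (0.7)·(1) + (-0.3)·(-4) + (-0.3)·(-1) + 0.2 = 2.4
ŷ3 = (0.7)·(1) + (-0.3)·(0) + (-0.3)·(2) + 0.2 = 0.3
errors² = [0.36, 2.56, 3.61, 2.25]
MSE = 8.7800/4 = 2.195

2.195


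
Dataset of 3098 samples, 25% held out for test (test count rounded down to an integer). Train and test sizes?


Test = ⌊3098·25/100⌋ = 774
Train = 3098 - 774 = 2324

Train: 2324, Test: 774


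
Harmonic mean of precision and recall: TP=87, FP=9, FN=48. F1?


Precision = 87/96 = 0.9062
Recall = 87/135 = 0.6444
F1 = 2·P·R/(P+R) = 2·TP/(2·TP+FP+FN) = 174/(174+9+48) = 174/231 = 0.7532

0.7532


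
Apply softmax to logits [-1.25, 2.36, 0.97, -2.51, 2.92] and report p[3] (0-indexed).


Exponentials: e^-1.25=0.2865, e^2.36=10.591, e^0.97=2.6379, e^-2.51=0.0813, e^2.92=18.5413
Sum = 32.138
Softmax = [0.0089, 0.3295, 0.0821, 0.0025, 0.5769]
p[3] = 0.0813/32.138 = 0.0025

0.0025


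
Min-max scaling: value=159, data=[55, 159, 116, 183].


min=55, max=183
(159-55)/(183-55) = 104/128 = 0.8125

0.8125


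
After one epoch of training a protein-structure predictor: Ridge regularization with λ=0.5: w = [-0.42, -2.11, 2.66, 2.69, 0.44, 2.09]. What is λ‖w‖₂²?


‖w‖₂² = (-0.42)² + (-2.11)² + (2.66)² + (2.69)² + (0.44)² + (2.09)²
     = 0.1764 + 4.4521 + 7.0756 + 7.2361 + 0.1936 + 4.3681
     = 23.5019
λ·‖w‖₂² = 0.5·23.5019 = 11.75095

11.75095


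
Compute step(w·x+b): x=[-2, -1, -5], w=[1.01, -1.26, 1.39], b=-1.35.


z = (-2)·(1.01) + (-1)·(-1.26) + (-5)·(1.39) - 1.35
  = -9.06
step(z) = 0 (z<0)

0


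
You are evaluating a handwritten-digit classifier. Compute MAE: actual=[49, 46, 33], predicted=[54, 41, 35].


Absolute errors: |49-54|=5, |46-41|=5, |33-35|=2
Sum = 12
MAE = 12/3 = 4

4


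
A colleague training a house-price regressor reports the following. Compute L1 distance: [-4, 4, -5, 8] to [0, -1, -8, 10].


d = |-4-0| + |4+ 1| + |-5+ 8| + |8-10|
  = 4 + 5 + 3 + 2
  = 14

14


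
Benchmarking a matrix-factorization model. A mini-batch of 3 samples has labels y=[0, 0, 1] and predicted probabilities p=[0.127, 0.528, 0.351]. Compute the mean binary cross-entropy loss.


L[0] = -ln(1-0.127) = -ln(0.873) = 0.1358
L[1] = -ln(1-0.528) = -ln(0.472) = 0.7508
L[2] = -ln(0.351) = 1.047
mean = (0.1358 + 0.7508 + 1.047)/3 = 0.6445

0.6445


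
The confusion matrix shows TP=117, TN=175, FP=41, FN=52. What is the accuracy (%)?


Accuracy = (TP+TN)/(TP+TN+FP+FN)
= (117+175)/(385)
= 292/385 = 75.84%

75.84%


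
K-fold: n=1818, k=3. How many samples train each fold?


Fold size = 1818/3 = 606
Training per fold = 1818 - 606 = 1212

1212


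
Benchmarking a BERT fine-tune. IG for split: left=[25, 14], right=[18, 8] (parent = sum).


Parent = [43, 22], H_parent = 0.9233
H_left = 0.9418 (n=39), H_right = 0.8905 (n=26)
H_children = (39/65)·0.9418 + (26/65)·0.8905 = 0.9213
IG = 0.9233 - 0.9213 = 0.002

0.002


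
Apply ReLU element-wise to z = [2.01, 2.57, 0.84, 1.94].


ReLU(2.01) = max(0, 2.01) = 2.01
ReLU(2.57) = max(0, 2.57) = 2.57
ReLU(0.84) = max(0, 0.84) = 0.84
ReLU(1.94) = max(0, 1.94) = 1.94
result = [2.01, 2.57, 0.84, 1.94]

[2.01, 2.57, 0.84, 1.94]


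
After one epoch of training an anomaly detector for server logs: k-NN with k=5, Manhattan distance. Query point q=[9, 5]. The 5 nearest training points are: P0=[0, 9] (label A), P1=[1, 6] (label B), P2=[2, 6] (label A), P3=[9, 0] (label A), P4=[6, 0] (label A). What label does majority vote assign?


d(q,P0) = 13  (label A)
d(q,P1) = 9  (label B)
d(q,P2) = 8  (label A)
d(q,P3) = 5  (label A)
d(q,P4) = 8  (label A)
Votes: A=4, B=1
Majority → A

A


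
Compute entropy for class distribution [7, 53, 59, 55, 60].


Probabilities: [7/234, 53/234, 59/234, 55/234, 60/234] ≈ [0.0299, 0.2265, 0.2521, 0.235, 0.2564]
H = -((7/234)·log₂(7/234) + (53/234)·log₂(53/234) + (59/234)·log₂(59/234) + (55/234)·log₂(55/234) + (60/234)·log₂(60/234))
  = 2.1324 bits

2.1324 bits


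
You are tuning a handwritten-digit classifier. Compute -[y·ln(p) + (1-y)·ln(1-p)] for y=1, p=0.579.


BCE = -[y·ln(p) + (1-y)·ln(1-p)]
= -1·ln(0.579) - 0
= -ln(0.579) = 0.5465

0.5465


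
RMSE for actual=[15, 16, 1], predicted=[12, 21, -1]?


MSE = 38/3 = 12.6667
RMSE = √(38/3) = 3.559

3.559


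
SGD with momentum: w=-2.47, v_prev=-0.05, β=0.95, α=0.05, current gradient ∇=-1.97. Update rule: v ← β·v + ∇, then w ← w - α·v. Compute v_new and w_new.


v_new = 0.95·-0.05 - 1.97 = -0.0475 - 1.97 = -2.0175
w_new = -2.47 - 0.05·-2.0175 = -2.47 + 0.100875 = -2.369125

v_new=-2.0175, w_new=-2.369125


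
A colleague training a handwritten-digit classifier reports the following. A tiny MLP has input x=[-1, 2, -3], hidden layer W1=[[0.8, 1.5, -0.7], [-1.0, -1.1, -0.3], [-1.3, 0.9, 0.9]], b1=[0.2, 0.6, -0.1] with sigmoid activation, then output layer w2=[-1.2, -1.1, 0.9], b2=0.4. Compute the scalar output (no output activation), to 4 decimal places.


z1[0] = (0.8)·(-1) + (1.5)·(2) + (-0.7)·(-3) + 0.2 = 4.5
z1[1] = (-1.0)·(-1) + (-1.1)·(2) + (-0.3)·(-3) + 0.6 = 0.3
z1[2] = (-1.3)·(-1) + (0.9)·(2) + (0.9)·(-3) - 0.1 = 0.3
h = sigmoid(z1) = [0.989, 0.5744, 0.5744]
output = (-1.2)·(0.989) + (-1.1)·(0.5744) + (0.9)·(0.5744) + 0.4 = -0.9017

-0.9017


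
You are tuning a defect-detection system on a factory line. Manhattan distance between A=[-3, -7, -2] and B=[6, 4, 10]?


d = |-3-6| + |-7-4| + |-2-10|
  = 9 + 11 + 12
  = 32

32


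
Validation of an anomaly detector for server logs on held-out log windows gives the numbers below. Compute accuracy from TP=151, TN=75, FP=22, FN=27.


Accuracy = (TP+TN)/(TP+TN+FP+FN)
= (151+75)/(275)
= 226/275 = 82.18%

82.18%


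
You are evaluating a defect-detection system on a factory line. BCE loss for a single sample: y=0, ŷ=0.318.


BCE = -[y·ln(p) + (1-y)·ln(1-p)]
= -0 - 1·ln(1-0.318)
= -ln(0.682) = 0.3827

0.3827


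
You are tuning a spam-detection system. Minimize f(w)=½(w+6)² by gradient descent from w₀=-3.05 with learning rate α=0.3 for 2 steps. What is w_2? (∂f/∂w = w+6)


step 1: grad = -3.05+6 = 2.95; w = -3.05 - 0.3·(2.95) = -3.935
step 2: grad = -3.935+6 = 2.065; w = -3.935 - 0.3·(2.065) = -4.5545

-4.5545


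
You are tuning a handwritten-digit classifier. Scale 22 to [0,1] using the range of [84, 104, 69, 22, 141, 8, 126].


min=8, max=141
(22-8)/(141-8) = 14/133 = 0.1053

0.1053


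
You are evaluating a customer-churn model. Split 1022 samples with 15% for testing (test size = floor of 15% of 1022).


Test = ⌊1022·15/100⌋ = 153
Train = 1022 - 153 = 869

Train: 869, Test: 153


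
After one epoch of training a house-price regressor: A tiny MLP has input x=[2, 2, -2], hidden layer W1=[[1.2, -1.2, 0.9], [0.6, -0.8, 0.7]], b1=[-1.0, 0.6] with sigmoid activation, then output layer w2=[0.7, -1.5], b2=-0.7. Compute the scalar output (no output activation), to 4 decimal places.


z1[0] = (1.2)·(2) + (-1.2)·(2) + (0.9)·(-2) - 1.0 = -2.8
z1[1] = (0.6)·(2) + (-0.8)·(2) + (0.7)·(-2) + 0.6 = -1.2
h = sigmoid(z1) = [0.0573, 0.2315]
output = (0.7)·(0.0573) + (-1.5)·(0.2315) - 0.7 = -1.0071

-1.0071


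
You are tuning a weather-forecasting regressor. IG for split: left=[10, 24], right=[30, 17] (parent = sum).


Parent = [40, 41], H_parent = 0.9999
H_left = 0.874 (n=34), H_right = 0.9441 (n=47)
H_children = (34/81)·0.874 + (47/81)·0.9441 = 0.9147
IG = 0.9999 - 0.9147 = 0.0852

0.0852


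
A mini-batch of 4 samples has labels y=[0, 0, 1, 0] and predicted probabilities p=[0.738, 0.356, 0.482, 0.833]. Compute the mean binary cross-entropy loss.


L[0] = -ln(1-0.738) = -ln(0.262) = 1.3394
L[1] = -ln(1-0.356) = -ln(0.644) = 0.4401
L[2] = -ln(0.482) = 0.7298
L[3] = -ln(1-0.833) = -ln(0.167) = 1.7898
mean = (1.3394 + 0.4401 + 0.7298 + 1.7898)/4 = 1.0748

1.0748


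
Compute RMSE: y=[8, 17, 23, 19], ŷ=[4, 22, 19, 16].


MSE = 66/4 = 16.5
RMSE = √(66/4) = 4.062

4.062


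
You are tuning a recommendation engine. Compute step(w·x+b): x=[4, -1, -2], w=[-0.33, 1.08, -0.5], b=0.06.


z = (4)·(-0.33) + (-1)·(1.08) + (-2)·(-0.5) + 0.06
  = -1.34
step(z) = 0 (z<0)

0


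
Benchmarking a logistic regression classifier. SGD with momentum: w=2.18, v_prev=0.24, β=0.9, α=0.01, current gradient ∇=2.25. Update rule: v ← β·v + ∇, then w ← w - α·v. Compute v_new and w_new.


v_new = 0.9·0.24 + 2.25 = 0.216 + 2.25 = 2.466
w_new = 2.18 - 0.01·2.466 = 2.18 - 0.02466 = 2.15534

v_new=2.466, w_new=2.15534


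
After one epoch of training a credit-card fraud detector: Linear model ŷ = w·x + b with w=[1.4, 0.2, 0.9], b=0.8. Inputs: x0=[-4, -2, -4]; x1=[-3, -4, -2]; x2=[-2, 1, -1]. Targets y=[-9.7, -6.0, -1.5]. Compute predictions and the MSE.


ŷ0 = (1.4)·(-4) + (0.2)·(-2) + (0.9)·(-4) + 0.8 = -8.8
ŷ1 = (1.4)·(-3) + (0.2)·(-4) + (0.9)·(-2) + 0.8 = -6.0
ŷ2 = (1.4)·(-2) + (0.2)·(1) + (0.9)·(-1) + 0.8 = -2.7
errors² = [0.81, 0.0, 1.44]
MSE = 2.2500/3 = 0.75

0.75


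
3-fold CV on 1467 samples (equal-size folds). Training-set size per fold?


Fold size = 1467/3 = 489
Training per fold = 1467 - 489 = 978

978


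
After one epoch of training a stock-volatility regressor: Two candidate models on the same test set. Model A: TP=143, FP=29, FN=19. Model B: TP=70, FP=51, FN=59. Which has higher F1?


Model A: P=143/172=0.8314, R=143/162=0.8827, F1=2PR/(P+R)=2TP/(2TP+FP+FN)=286/334=0.8563
Model B: P=70/121=0.5785, R=70/129=0.5426, F1=2PR/(P+R)=2TP/(2TP+FP+FN)=140/250=0.56
0.8563 > 0.56 → Model A

Model A


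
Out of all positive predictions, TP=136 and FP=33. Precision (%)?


Precision = TP/(TP+FP)
= 136/(136+33)
= 136/169 = 80.47%

80.47%


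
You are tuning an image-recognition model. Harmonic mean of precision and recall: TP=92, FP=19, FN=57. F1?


Precision = 92/111 = 0.8288
Recall = 92/149 = 0.6174
F1 = 2·P·R/(P+R) = 2·TP/(2·TP+FP+FN) = 184/(184+19+57) = 184/260 = 0.7077

0.7077
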